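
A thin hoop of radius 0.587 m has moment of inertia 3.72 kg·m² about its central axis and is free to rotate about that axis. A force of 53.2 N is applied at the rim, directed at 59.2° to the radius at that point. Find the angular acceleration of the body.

α ≈ 7.21 rad/s²

Only the tangential component produces torque: τ = F R sinθ = (53.2)(0.587) sin 59.2° = 26.82 N·m.
Newton's second law for rotation, τ = Iα, gives α = τ/I = 26.82/3.720 = 7.211 rad/s².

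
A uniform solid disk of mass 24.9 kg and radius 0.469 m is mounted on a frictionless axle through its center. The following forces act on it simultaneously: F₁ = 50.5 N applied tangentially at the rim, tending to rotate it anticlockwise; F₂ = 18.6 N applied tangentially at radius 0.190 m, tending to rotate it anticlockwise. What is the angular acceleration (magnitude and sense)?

I = ½MR² = (1/2)(24.9)(0.469)² = 2.739 kg·m².
Taking anticlockwise as positive: τ₁ = +(50.5)(0.469) = +23.68 N·m; τ₂ = +(18.6)(0.190) = +3.534 N·m.
Net torque τ = 27.22 N·m.
α = τ/I = 27.22/2.739 = 9.939 rad/s².

α ≈ 9.94 rad/s², anticlockwise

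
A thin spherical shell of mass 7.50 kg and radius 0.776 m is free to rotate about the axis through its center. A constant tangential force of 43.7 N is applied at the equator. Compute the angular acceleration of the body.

I = (2/3)MR² = (2/3)(7.50)(0.776)² = 3.011 kg·m².
τ = F R = (43.7)(0.776) = 33.91 N·m.
Newton's second law for rotation, τ = Iα, gives α = τ/I = 33.91/3.011 = 11.26 rad/s².

α ≈ 11.3 rad/s²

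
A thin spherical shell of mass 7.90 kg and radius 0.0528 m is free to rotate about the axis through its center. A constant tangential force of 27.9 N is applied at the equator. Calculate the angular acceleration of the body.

α ≈ 100 rad/s²

I = (2/3)MR² = (2/3)(7.90)(0.0528)² = 0.01468 kg·m².
τ = F R = (27.9)(0.0528) = 1.473 N·m.
From τ = Iα: α = 1.473/0.01468 = 100.3 rad/s².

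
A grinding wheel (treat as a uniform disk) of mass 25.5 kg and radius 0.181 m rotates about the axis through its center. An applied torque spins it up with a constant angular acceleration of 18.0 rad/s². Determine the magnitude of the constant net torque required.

I = ½MR² = (1/2)(25.5)(0.181)² = 0.4177 kg·m².
τ = Iα = (0.4177)(18.00) = 7.519 N·m.

τ ≈ 7.52 N·m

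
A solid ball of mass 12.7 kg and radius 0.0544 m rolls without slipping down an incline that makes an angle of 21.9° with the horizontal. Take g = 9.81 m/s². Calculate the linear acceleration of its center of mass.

a ≈ 2.61 m/s²

Translation along the incline: Mg sinθ − f = Ma.
Rotation about the center: fR = Iα with I = (2/5)MR². No-slip gives a = αR, so f = (I/R²)a = (2/5)M a.
Substituting: Mg sinθ = (1 + 0.4000)Ma, so a = g sinθ/(1 + 0.4000) = (9.81) sin 21.9° / 1.400 = 2.614 m/s².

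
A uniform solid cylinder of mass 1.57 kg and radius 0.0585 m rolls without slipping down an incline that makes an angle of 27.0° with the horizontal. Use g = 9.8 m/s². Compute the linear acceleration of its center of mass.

Translation along the incline: Mg sinθ − f = Ma.
Rotation about the center: fR = Iα with I = ½MR². No-slip gives a = αR, so f = (I/R²)a = (1/2)M a.
Substituting: Mg sinθ = (1 + 0.5000)Ma, so a = g sinθ/(1 + 0.5000) = (9.8) sin 27.0° / 1.500 = 2.966 m/s².

a ≈ 2.97 m/s²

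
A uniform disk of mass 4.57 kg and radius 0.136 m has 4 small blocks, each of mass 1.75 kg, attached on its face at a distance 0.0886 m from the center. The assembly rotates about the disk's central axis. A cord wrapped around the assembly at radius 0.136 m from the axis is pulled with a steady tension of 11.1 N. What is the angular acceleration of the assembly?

α ≈ 15.5 rad/s²

I_disk = ½MR² = ½(4.57)(0.136)² = 0.04226 kg·m².
I_blocks = 4·m·r² = 4(1.75)(0.0886)² = 0.05495 kg·m².
Total I = 0.09721 kg·m².
τ = F r = (11.1)(0.136) = 1.510 N·m.
α = τ/I = 1.510/0.09721 = 15.53 rad/s².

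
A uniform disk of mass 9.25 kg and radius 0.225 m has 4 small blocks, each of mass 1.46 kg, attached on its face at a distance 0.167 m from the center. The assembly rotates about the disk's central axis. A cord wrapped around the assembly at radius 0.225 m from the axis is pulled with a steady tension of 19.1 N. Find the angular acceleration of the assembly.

I_disk = ½MR² = ½(9.25)(0.225)² = 0.2341 kg·m².
I_blocks = 4·m·r² = 4(1.46)(0.167)² = 0.1629 kg·m².
Total I = 0.3970 kg·m².
τ = F r = (19.1)(0.225) = 4.298 N·m.
α = τ/I = 4.298/0.3970 = 10.82 rad/s².

α ≈ 10.8 rad/s²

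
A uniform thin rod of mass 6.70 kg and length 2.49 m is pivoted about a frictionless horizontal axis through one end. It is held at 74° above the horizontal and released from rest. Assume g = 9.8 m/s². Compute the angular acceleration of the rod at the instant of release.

α ≈ 1.63 rad/s²

About the pivot, I = (1/3)ML² = (1/3)(6.70)(2.49)² = 13.85 kg·m².
The weight acts at the center, a distance L/2 = 1.245 m from the pivot; τ = Mg(L/2) cos 74° = 22.53 N·m.
α = τ/I = 22.53/13.85 = 1.627 rad/s².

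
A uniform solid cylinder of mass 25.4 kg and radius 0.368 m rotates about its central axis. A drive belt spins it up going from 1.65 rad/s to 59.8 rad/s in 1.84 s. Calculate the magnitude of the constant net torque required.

I = ½MR² = (1/2)(25.4)(0.368)² = 1.720 kg·m².
α = Δω/Δt = (59.8 − 1.65)/1.84 = 31.60 rad/s².
τ = Iα = (1.720)(31.60) = 54.35 N·m.

τ ≈ 54.4 N·m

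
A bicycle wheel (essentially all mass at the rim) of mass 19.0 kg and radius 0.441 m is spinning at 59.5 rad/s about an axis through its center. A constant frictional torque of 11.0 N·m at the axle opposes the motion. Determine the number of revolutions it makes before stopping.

≈ 94.6 revolutions

I = MR² = (19.0)(0.441)² = 3.695 kg·m².
The net torque has magnitude 11.0 N·m, opposing ω.
|α| = τ/I = 11.00/3.695 = 2.977 rad/s² (deceleration).
ω² = ω₀² − 2|α|θ with ω = 0 ⇒ θ = ω₀²/(2|α|) = 594.6 rad = 94.64 rev.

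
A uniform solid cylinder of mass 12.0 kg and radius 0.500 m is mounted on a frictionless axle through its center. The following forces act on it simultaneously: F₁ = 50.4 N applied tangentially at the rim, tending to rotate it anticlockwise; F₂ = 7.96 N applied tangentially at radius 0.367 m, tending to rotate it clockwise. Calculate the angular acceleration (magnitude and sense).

I = ½MR² = (1/2)(12.0)(0.500)² = 1.500 kg·m².
Taking anticlockwise as positive: τ₁ = +(50.4)(0.500) = +25.20 N·m; τ₂ = −(7.96)(0.367) = −2.921 N·m.
Net torque τ = 22.28 N·m.
α = τ/I = 22.28/1.500 = 14.85 rad/s².

α ≈ 14.9 rad/s², anticlockwise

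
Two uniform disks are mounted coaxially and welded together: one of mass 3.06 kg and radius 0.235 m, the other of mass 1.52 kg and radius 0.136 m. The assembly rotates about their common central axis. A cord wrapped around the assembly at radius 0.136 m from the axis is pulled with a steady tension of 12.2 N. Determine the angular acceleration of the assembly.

I = ½M₁R₁² + ½M₂R₂² = ½(3.06)(0.235)² + ½(1.52)(0.136)² = 0.09855 kg·m².
τ = F r = (12.2)(0.136) = 1.659 N·m.
α = τ/I = 1.659/0.09855 = 16.84 rad/s².

α ≈ 16.8 rad/s²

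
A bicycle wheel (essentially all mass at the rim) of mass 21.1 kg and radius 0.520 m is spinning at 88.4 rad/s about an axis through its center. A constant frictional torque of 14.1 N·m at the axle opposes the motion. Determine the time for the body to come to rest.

t ≈ 35.8 s

I = MR² = (21.1)(0.520)² = 5.705 kg·m².
The net torque has magnitude 14.1 N·m, opposing ω.
|α| = τ/I = 14.10/5.705 = 2.471 rad/s² (deceleration).
0 = ω₀ − |α|t ⇒ t = ω₀/|α| = 88.4/2.471 = 35.77 s.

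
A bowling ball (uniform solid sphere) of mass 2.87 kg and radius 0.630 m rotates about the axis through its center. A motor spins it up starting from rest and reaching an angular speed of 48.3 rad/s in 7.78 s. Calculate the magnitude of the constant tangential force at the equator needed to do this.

I = (2/5)MR² = (2/5)(2.87)(0.630)² = 0.4556 kg·m².
α = Δω/Δt = (48.3 − 0)/7.78 = 6.208 rad/s².
The required torque is τ = Iα = (0.4556)(6.208) = 2.829 N·m.
A tangential force at the equator gives τ = FR, so F = τ/R = 2.829/0.630 = 4.490 N.

F ≈ 4.49 N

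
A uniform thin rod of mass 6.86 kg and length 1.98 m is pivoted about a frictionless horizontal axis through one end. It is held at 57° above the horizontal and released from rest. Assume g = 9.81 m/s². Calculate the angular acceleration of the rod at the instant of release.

α ≈ 4.05 rad/s²

About the pivot, I = (1/3)ML² = (1/3)(6.86)(1.98)² = 8.965 kg·m².
The weight acts at the center, a distance L/2 = 0.9900 m from the pivot; τ = Mg(L/2) cos 57° = 36.29 N·m.
α = τ/I = 36.29/8.965 = 4.048 rad/s².
(Equivalently α = (3g/(2L)) cos 57° = 4.048 rad/s².)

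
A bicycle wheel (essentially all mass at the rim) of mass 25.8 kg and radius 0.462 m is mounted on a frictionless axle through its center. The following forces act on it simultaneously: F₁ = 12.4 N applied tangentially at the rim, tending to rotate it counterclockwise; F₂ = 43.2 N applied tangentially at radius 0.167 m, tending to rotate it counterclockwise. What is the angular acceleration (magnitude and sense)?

α ≈ 2.35 rad/s², counterclockwise

I = MR² = (25.8)(0.462)² = 5.507 kg·m².
Taking counterclockwise as positive: τ₁ = +(12.4)(0.462) = +5.729 N·m; τ₂ = +(43.2)(0.167) = +7.214 N·m.
Net torque τ = 12.94 N·m.
α = τ/I = 12.94/5.507 = 2.350 rad/s².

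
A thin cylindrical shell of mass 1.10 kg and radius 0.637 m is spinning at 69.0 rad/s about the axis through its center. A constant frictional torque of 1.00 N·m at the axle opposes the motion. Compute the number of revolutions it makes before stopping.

≈ 169 revolutions

I = MR² = (1.10)(0.637)² = 0.4463 kg·m².
The net torque has magnitude 1.00 N·m, opposing ω.
|α| = τ/I = 1.000/0.4463 = 2.240 rad/s² (deceleration).
ω² = ω₀² − 2|α|θ with ω = 0 ⇒ θ = ω₀²/(2|α|) = 1063 rad = 169.1 rev.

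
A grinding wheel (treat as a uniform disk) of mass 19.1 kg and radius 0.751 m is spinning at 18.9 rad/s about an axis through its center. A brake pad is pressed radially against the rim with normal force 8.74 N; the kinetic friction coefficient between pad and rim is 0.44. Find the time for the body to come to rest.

I = ½MR² = (1/2)(19.1)(0.751)² = 5.386 kg·m².
Friction force f = μN = (0.44)(8.74) = 3.846 N at the rim; torque magnitude τ = fR = 2.888 N·m, opposing ω.
|α| = τ/I = 2.888/5.386 = 0.5362 rad/s² (deceleration).
0 = ω₀ − |α|t ⇒ t = ω₀/|α| = 18.9/0.5362 = 35.25 s.

t ≈ 35.2 s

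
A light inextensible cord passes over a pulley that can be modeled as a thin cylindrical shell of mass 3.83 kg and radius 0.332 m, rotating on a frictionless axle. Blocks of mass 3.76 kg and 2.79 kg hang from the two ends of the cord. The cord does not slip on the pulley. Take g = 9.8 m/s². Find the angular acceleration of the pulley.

α ≈ 2.76 rad/s²

I = MR² = (3.83)(0.332)² = 0.4222 kg·m².
Heavier block: m₁g − T₁ = m₁a. Lighter block: T₂ − m₂g = m₂a.
Pulley: (T₁ − T₂)R = Iα = I(a/R), so T₁ − T₂ = (I/R²)a = 1·M_p a = 3.830·a.
Adding the three: (m₁ − m₂)g = (m₁ + m₂ + 3.830)a, so a = (3.76 − 2.79)(9.8)/(3.76 + 2.79 + 3.830) = 0.9158 m/s².
α = a/R = 0.9158/0.332 = 2.758 rad/s².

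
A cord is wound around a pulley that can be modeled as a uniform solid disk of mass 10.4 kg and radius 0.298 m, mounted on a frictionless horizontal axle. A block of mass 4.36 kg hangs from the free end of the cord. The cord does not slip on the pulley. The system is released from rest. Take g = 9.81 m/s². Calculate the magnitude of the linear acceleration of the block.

I = ½MR² = (1/2)(10.4)(0.298)² = 0.4618 kg·m².
Block: mg − T = ma. Pulley: TR = Iα. No-slip: a = αR, so T = (I/R²)a = 5.200·a.
Then mg = (m + 5.200)a, so a = (4.36)(9.81)/(4.36 + 5.200) = 4.474 m/s².

a ≈ 4.47 m/s²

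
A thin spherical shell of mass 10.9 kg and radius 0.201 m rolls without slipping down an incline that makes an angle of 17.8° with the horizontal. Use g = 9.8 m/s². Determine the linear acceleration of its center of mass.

Translation along the incline: Mg sinθ − f = Ma.
Rotation about the center: fR = Iα with I = (2/3)MR². No-slip gives a = αR, so f = (I/R²)a = (2/3)M a.
Substituting: Mg sinθ = (1 + 0.6667)Ma, so a = g sinθ/(1 + 0.6667) = (9.8) sin 17.8° / 1.667 = 1.797 m/s².

a ≈ 1.80 m/s²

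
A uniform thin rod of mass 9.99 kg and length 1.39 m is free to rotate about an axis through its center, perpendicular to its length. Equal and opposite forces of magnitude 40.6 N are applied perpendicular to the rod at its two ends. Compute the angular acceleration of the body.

α ≈ 35.1 rad/s²

I = (1/12)ML² = (1/12)(9.99)(1.39)² = 1.608 kg·m².
The couple gives τ = F·(L/2) + F·(L/2) = F L = (40.6)(1.39) = 56.43 N·m.
From τ = Iα: α = 56.43/1.608 = 35.09 rad/s².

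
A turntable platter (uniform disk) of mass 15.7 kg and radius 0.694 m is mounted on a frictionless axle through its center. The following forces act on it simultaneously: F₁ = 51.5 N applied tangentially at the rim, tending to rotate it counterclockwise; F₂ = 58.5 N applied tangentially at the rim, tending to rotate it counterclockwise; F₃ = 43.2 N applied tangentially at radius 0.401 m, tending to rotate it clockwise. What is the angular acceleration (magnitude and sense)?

α ≈ 15.6 rad/s², counterclockwise

I = ½MR² = (1/2)(15.7)(0.694)² = 3.781 kg·m².
Taking counterclockwise as positive: τ₁ = +(51.5)(0.694) = +35.74 N·m; τ₂ = +(58.5)(0.694) = +40.60 N·m; τ₃ = −(43.2)(0.401) = −17.32 N·m.
Net torque τ = 59.02 N·m.
α = τ/I = 59.02/3.781 = 15.61 rad/s².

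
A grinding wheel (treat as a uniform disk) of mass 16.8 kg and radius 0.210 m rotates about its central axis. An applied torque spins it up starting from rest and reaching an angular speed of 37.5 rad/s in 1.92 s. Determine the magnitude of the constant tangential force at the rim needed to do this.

F ≈ 34.5 N

I = ½MR² = (1/2)(16.8)(0.210)² = 0.3704 kg·m².
α = Δω/Δt = (37.5 − 0)/1.92 = 19.53 rad/s².
The required torque is τ = Iα = (0.3704)(19.53) = 7.235 N·m.
A tangential force at the rim gives τ = FR, so F = τ/R = 7.235/0.210 = 34.45 N.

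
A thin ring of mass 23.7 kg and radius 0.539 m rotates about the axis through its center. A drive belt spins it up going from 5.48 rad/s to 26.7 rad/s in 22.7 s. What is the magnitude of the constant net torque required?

I = MR² = (23.7)(0.539)² = 6.885 kg·m².
α = Δω/Δt = (26.7 − 5.48)/22.7 = 0.9348 rad/s².
τ = Iα = (6.885)(0.9348) = 6.436 N·m.

τ ≈ 6.44 N·m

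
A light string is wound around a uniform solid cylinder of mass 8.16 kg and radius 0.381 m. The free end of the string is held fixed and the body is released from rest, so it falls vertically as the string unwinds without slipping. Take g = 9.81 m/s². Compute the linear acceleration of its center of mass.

a ≈ 6.54 m/s²

Translation: Mg − T = Ma. Rotation about the center: TR = Iα with I = ½MR².
With a = αR: T = (I/R²)a = (1/2)M a, so Mg = (1 + 0.5000)Ma.
a = g/(1 + 0.5000) = 9.81/1.500 = 6.540 m/s².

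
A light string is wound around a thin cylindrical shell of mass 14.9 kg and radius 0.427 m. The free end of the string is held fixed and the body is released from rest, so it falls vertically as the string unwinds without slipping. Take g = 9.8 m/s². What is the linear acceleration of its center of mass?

Translation: Mg − T = Ma. Rotation about the center: TR = Iα with I = MR².
With a = αR: T = (I/R²)a = M a, so Mg = (1 + 1.000)Ma.
a = g/(1 + 1.000) = 9.8/2.000 = 4.900 m/s².

a ≈ 4.90 m/s²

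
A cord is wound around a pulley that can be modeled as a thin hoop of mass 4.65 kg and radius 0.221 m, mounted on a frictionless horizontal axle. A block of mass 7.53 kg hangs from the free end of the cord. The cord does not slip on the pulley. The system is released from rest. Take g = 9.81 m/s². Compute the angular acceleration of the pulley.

I = MR² = (4.65)(0.221)² = 0.2271 kg·m².
Block: mg − T = ma. Pulley: TR = Iα. No-slip: a = αR, so T = (I/R²)a = 4.650·a.
Then mg = (m + 4.650)a, so a = (7.53)(9.81)/(7.53 + 4.650) = 6.065 m/s².
α = a/R = 6.065/0.221 = 27.44 rad/s².

α ≈ 27.4 rad/s²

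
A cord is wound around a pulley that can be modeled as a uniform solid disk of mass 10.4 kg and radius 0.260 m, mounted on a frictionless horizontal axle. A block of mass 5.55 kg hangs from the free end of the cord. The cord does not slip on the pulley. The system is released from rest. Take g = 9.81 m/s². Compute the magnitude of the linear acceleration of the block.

I = ½MR² = (1/2)(10.4)(0.260)² = 0.3515 kg·m².
Block: mg − T = ma. Pulley: TR = Iα. No-slip: a = αR, so T = (I/R²)a = 5.200·a.
Then mg = (m + 5.200)a, so a = (5.55)(9.81)/(5.55 + 5.200) = 5.065 m/s².

a ≈ 5.06 m/s²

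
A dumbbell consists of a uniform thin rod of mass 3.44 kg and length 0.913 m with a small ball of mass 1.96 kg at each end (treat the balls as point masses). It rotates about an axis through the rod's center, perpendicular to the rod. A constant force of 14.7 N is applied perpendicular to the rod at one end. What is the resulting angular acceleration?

α ≈ 6.36 rad/s²

I_rod = (1/12)ML² = (1/12)(3.44)(0.913)² = 0.2390 kg·m².
I_balls = 2·m·(L/2)² = 2(1.96)(0.4565)² = 0.8169 kg·m².
Total I = 1.056 kg·m².
τ = F·(L/2) = (14.7)(0.457) = 6.711 N·m.
α = τ/I = 6.711/1.056 = 6.356 rad/s².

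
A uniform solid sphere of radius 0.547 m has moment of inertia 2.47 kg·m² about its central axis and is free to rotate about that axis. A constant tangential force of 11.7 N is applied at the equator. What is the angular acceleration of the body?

τ = F R = (11.7)(0.547) = 6.400 N·m.
From τ = Iα: α = 6.400/2.470 = 2.591 rad/s².

α ≈ 2.59 rad/s²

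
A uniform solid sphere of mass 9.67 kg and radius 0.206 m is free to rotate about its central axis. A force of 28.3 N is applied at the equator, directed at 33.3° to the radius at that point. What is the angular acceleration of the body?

I = (2/5)MR² = (2/5)(9.67)(0.206)² = 0.1641 kg·m².
Only the tangential component produces torque: τ = F R sinθ = (28.3)(0.206) sin 33.3° = 3.201 N·m.
Newton's second law for rotation, τ = Iα, gives α = τ/I = 3.201/0.1641 = 19.50 rad/s².

α ≈ 19.5 rad/s²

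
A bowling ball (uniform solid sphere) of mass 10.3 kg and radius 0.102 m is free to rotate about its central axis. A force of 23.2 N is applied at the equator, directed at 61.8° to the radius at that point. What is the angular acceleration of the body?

α ≈ 48.7 rad/s²

I = (2/5)MR² = (2/5)(10.3)(0.102)² = 0.04286 kg·m².
Only the tangential component produces torque: τ = F R sinθ = (23.2)(0.102) sin 61.8° = 2.086 N·m.
Newton's second law for rotation, τ = Iα, gives α = τ/I = 2.086/0.04286 = 48.65 rad/s².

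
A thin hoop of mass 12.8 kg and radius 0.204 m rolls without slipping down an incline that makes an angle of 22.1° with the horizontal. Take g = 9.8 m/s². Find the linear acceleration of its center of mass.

a ≈ 1.84 m/s²

Translation along the incline: Mg sinθ − f = Ma.
Rotation about the center: fR = Iα with I = MR². No-slip gives a = αR, so f = (I/R²)a = M a.
Substituting: Mg sinθ = (1 + 1.000)Ma, so a = g sinθ/(1 + 1.000) = (9.8) sin 22.1° / 2.000 = 1.843 m/s².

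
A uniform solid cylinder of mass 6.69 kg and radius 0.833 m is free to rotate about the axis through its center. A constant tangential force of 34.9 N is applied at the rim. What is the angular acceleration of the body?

α ≈ 12.5 rad/s²

I = ½MR² = (1/2)(6.69)(0.833)² = 2.321 kg·m².
τ = F R = (34.9)(0.833) = 29.07 N·m.
From τ = Iα: α = 29.07/2.321 = 12.53 rad/s².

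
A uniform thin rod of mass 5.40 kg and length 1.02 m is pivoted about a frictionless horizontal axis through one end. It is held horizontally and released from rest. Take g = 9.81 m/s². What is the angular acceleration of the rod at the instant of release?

α ≈ 14.4 rad/s²

About the pivot, I = (1/3)ML² = (1/3)(5.40)(1.02)² = 1.873 kg·m².
The weight acts at the center, a distance L/2 = 0.5100 m from the pivot; τ = Mg(L/2) = 27.02 N·m.
α = τ/I = 27.02/1.873 = 14.43 rad/s².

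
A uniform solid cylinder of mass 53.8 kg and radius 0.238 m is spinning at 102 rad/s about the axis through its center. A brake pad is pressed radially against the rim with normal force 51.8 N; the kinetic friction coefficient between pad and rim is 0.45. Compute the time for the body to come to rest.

I = ½MR² = (1/2)(53.8)(0.238)² = 1.524 kg·m².
Friction force f = μN = (0.45)(51.8) = 23.31 N at the rim; torque magnitude τ = fR = 5.548 N·m, opposing ω.
|α| = τ/I = 5.548/1.524 = 3.641 rad/s² (deceleration).
0 = ω₀ − |α|t ⇒ t = ω₀/|α| = 102/3.641 = 28.01 s.

t ≈ 28.0 s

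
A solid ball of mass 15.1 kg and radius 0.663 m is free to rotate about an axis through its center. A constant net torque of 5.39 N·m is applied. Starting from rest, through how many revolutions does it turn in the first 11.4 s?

≈ 21.0 revolutions

I = (2/5)MR² = (2/5)(15.1)(0.663)² = 2.655 kg·m².
α = τ/I = 5.39/2.655 = 2.030 rad/s².
θ = ½αt² = ½(2.030)(11.4)² = 131.9 rad.
Revolutions = θ/(2π) = 21.00.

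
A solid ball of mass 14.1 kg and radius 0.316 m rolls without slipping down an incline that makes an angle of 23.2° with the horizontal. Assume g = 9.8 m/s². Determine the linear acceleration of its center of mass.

a ≈ 2.76 m/s²

Translation along the incline: Mg sinθ − f = Ma.
Rotation about the center: fR = Iα with I = (2/5)MR². No-slip gives a = αR, so f = (I/R²)a = (2/5)M a.
Substituting: Mg sinθ = (1 + 0.4000)Ma, so a = g sinθ/(1 + 0.4000) = (9.8) sin 23.2° / 1.400 = 2.758 m/s².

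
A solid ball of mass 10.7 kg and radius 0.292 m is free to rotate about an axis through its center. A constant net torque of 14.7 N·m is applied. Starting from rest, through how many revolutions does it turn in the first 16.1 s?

≈ 831 revolutions

I = (2/5)MR² = (2/5)(10.7)(0.292)² = 0.3649 kg·m².
α = τ/I = 14.7/0.3649 = 40.28 rad/s².
θ = ½αt² = ½(40.28)(16.1)² = 5221 rad.
Revolutions = θ/(2π) = 830.9.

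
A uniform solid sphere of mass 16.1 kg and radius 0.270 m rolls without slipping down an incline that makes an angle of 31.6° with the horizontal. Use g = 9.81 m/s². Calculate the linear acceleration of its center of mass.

Translation along the incline: Mg sinθ − f = Ma.
Rotation about the center: fR = Iα with I = (2/5)MR². No-slip gives a = αR, so f = (I/R²)a = (2/5)M a.
Substituting: Mg sinθ = (1 + 0.4000)Ma, so a = g sinθ/(1 + 0.4000) = (9.81) sin 31.6° / 1.400 = 3.672 m/s².

a ≈ 3.67 m/s²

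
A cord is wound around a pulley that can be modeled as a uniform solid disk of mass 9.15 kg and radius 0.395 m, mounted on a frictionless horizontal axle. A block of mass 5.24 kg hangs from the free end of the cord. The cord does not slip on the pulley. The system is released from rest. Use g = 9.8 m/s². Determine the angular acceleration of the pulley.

α ≈ 13.2 rad/s²

I = ½MR² = (1/2)(9.15)(0.395)² = 0.7138 kg·m².
Block: mg − T = ma. Pulley: TR = Iα. No-slip: a = αR, so T = (I/R²)a = 4.575·a.
Then mg = (m + 4.575)a, so a = (5.24)(9.8)/(5.24 + 4.575) = 5.232 m/s².
α = a/R = 5.232/0.395 = 13.25 rad/s².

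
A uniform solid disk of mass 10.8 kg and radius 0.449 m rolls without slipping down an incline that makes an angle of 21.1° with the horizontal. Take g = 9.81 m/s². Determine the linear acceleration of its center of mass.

Translation along the incline: Mg sinθ − f = Ma.
Rotation about the center: fR = Iα with I = ½MR². No-slip gives a = αR, so f = (I/R²)a = (1/2)M a.
Substituting: Mg sinθ = (1 + 0.5000)Ma, so a = g sinθ/(1 + 0.5000) = (9.81) sin 21.1° / 1.500 = 2.354 m/s².

a ≈ 2.35 m/s²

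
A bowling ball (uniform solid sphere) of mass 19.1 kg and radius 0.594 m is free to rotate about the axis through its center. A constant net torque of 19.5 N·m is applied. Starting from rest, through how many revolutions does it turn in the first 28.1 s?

I = (2/5)MR² = (2/5)(19.1)(0.594)² = 2.696 kg·m².
α = τ/I = 19.5/2.696 = 7.234 rad/s².
θ = ½αt² = ½(7.234)(28.1)² = 2856 rad.
Revolutions = θ/(2π) = 454.5.

≈ 455 revolutions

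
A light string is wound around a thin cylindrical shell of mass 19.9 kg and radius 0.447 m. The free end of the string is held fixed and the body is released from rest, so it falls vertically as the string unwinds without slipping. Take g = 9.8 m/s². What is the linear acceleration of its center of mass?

a ≈ 4.90 m/s²

Translation: Mg − T = Ma. Rotation about the center: TR = Iα with I = MR².
With a = αR: T = (I/R²)a = M a, so Mg = (1 + 1.000)Ma.
a = g/(1 + 1.000) = 9.8/2.000 = 4.900 m/s².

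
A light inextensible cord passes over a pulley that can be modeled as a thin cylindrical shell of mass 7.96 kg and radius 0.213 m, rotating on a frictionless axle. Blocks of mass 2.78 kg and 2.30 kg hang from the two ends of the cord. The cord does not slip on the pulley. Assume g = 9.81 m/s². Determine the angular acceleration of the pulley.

I = MR² = (7.96)(0.213)² = 0.3611 kg·m².
Heavier block: m₁g − T₁ = m₁a. Lighter block: T₂ − m₂g = m₂a.
Pulley: (T₁ − T₂)R = Iα = I(a/R), so T₁ − T₂ = (I/R²)a = 1·M_p a = 7.960·a.
Adding the three: (m₁ − m₂)g = (m₁ + m₂ + 7.960)a, so a = (2.78 − 2.30)(9.81)/(2.78 + 2.30 + 7.960) = 0.3611 m/s².
α = a/R = 0.3611/0.213 = 1.695 rad/s².

α ≈ 1.70 rad/s²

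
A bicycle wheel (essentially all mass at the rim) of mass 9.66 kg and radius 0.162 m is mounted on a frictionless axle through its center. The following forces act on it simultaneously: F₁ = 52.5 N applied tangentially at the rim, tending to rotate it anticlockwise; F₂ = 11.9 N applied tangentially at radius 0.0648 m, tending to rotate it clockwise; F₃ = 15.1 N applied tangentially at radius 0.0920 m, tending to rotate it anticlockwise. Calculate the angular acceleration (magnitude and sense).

α ≈ 36.0 rad/s², anticlockwise

I = MR² = (9.66)(0.162)² = 0.2535 kg·m².
Taking anticlockwise as positive: τ₁ = +(52.5)(0.162) = +8.505 N·m; τ₂ = −(11.9)(0.0648) = −0.7711 N·m; τ₃ = +(15.1)(0.0920) = +1.389 N·m.
Net torque τ = 9.123 N·m.
α = τ/I = 9.123/0.2535 = 35.99 rad/s².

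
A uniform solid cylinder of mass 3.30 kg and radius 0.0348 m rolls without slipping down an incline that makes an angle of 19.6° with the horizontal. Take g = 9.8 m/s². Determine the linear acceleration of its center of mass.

Translation along the incline: Mg sinθ − f = Ma.
Rotation about the center: fR = Iα with I = ½MR². No-slip gives a = αR, so f = (I/R²)a = (1/2)M a.
Substituting: Mg sinθ = (1 + 0.5000)Ma, so a = g sinθ/(1 + 0.5000) = (9.8) sin 19.6° / 1.500 = 2.192 m/s².

a ≈ 2.19 m/s²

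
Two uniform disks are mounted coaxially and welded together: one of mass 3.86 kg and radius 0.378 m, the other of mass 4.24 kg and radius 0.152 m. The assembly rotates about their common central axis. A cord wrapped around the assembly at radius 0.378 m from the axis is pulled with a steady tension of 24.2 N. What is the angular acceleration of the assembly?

I = ½M₁R₁² + ½M₂R₂² = ½(3.86)(0.378)² + ½(4.24)(0.152)² = 0.3247 kg·m².
τ = F r = (24.2)(0.378) = 9.148 N·m.
α = τ/I = 9.148/0.3247 = 28.17 rad/s².

α ≈ 28.2 rad/s²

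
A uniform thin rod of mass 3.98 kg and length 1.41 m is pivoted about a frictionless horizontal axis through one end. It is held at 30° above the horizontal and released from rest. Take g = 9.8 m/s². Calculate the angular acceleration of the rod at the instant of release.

About the pivot, I = (1/3)ML² = (1/3)(3.98)(1.41)² = 2.638 kg·m².
The weight acts at the center, a distance L/2 = 0.7050 m from the pivot; τ = Mg(L/2) cos 30° = 23.81 N·m.
α = τ/I = 23.81/2.638 = 9.029 rad/s².

α ≈ 9.03 rad/s²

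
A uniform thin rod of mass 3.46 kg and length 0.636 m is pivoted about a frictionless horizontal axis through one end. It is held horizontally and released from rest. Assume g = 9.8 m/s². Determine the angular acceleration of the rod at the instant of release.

α ≈ 23.1 rad/s²

About the pivot, I = (1/3)ML² = (1/3)(3.46)(0.636)² = 0.4665 kg·m².
The weight acts at the center, a distance L/2 = 0.3180 m from the pivot; τ = Mg(L/2) = 10.78 N·m.
α = τ/I = 10.78/0.4665 = 23.11 rad/s².
(Equivalently α = (3g/(2L)) = 23.11 rad/s².)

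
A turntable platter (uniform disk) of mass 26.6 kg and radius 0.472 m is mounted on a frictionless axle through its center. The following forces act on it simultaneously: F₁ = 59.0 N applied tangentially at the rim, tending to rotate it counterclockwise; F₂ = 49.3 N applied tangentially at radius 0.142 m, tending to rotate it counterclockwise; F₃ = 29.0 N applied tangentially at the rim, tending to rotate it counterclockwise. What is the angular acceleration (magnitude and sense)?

I = ½MR² = (1/2)(26.6)(0.472)² = 2.963 kg·m².
Taking counterclockwise as positive: τ₁ = +(59.0)(0.472) = +27.85 N·m; τ₂ = +(49.3)(0.142) = +7.001 N·m; τ₃ = +(29.0)(0.472) = +13.69 N·m.
Net torque τ = 48.54 N·m.
α = τ/I = 48.54/2.963 = 16.38 rad/s².

α ≈ 16.4 rad/s², counterclockwise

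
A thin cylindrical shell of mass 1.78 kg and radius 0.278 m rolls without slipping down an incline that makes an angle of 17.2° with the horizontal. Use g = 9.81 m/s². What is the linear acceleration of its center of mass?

Translation along the incline: Mg sinθ − f = Ma.
Rotation about the center: fR = Iα with I = MR². No-slip gives a = αR, so f = (I/R²)a = M a.
Substituting: Mg sinθ = (1 + 1.000)Ma, so a = g sinθ/(1 + 1.000) = (9.81) sin 17.2° / 2.000 = 1.450 m/s².

a ≈ 1.45 m/s²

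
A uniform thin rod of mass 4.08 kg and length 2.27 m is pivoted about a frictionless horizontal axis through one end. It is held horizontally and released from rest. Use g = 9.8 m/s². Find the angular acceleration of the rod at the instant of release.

α ≈ 6.48 rad/s²

About the pivot, I = (1/3)ML² = (1/3)(4.08)(2.27)² = 7.008 kg·m².
The weight acts at the center, a distance L/2 = 1.135 m from the pivot; τ = Mg(L/2) = 45.38 N·m.
α = τ/I = 45.38/7.008 = 6.476 rad/s².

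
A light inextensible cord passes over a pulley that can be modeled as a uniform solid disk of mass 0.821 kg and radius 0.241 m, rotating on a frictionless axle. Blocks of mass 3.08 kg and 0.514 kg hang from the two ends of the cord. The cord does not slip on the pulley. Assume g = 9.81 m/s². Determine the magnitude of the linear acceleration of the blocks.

a ≈ 6.29 m/s²

I = ½MR² = (1/2)(0.821)(0.241)² = 0.02384 kg·m².
Heavier block: m₁g − T₁ = m₁a. Lighter block: T₂ − m₂g = m₂a.
Pulley: (T₁ − T₂)R = Iα = I(a/R), so T₁ − T₂ = (I/R²)a = (1/2)M_p a = 0.4105·a.
Adding the three: (m₁ − m₂)g = (m₁ + m₂ + 0.4105)a, so a = (3.08 − 0.514)(9.81)/(3.08 + 0.514 + 0.4105) = 6.286 m/s².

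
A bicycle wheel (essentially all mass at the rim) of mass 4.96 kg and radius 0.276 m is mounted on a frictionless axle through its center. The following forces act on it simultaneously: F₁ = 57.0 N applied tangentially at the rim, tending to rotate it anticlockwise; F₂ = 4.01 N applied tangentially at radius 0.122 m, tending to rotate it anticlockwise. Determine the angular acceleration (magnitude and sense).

I = MR² = (4.96)(0.276)² = 0.3778 kg·m².
Taking anticlockwise as positive: τ₁ = +(57.0)(0.276) = +15.73 N·m; τ₂ = +(4.01)(0.122) = +0.4892 N·m.
Net torque τ = 16.22 N·m.
α = τ/I = 16.22/0.3778 = 42.93 rad/s².

α ≈ 42.9 rad/s², anticlockwise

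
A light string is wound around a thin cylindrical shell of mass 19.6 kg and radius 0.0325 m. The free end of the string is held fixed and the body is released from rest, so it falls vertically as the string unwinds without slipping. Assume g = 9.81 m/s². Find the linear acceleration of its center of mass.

Translation: Mg − T = Ma. Rotation about the center: TR = Iα with I = MR².
With a = αR: T = (I/R²)a = M a, so Mg = (1 + 1.000)Ma.
a = g/(1 + 1.000) = 9.81/2.000 = 4.905 m/s².

a ≈ 4.91 m/s²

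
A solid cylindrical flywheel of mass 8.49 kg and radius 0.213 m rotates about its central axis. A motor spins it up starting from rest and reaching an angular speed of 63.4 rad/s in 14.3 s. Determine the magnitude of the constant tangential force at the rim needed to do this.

I = ½MR² = (1/2)(8.49)(0.213)² = 0.1926 kg·m².
α = Δω/Δt = (63.4 − 0)/14.3 = 4.434 rad/s².
The required torque is τ = Iα = (0.1926)(4.434) = 0.8539 N·m.
A tangential force at the rim gives τ = FR, so F = τ/R = 0.8539/0.213 = 4.009 N.

F ≈ 4.01 N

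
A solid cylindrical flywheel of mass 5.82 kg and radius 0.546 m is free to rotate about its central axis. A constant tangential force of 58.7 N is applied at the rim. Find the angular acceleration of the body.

I = ½MR² = (1/2)(5.82)(0.546)² = 0.8675 kg·m².
τ = F R = (58.7)(0.546) = 32.05 N·m.
Newton's second law for rotation, τ = Iα, gives α = τ/I = 32.05/0.8675 = 36.94 rad/s².

α ≈ 36.9 rad/s²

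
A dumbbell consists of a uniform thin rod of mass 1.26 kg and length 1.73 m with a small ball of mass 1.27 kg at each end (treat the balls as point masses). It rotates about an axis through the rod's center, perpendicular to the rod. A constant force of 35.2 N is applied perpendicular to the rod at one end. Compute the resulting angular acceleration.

I_rod = (1/12)ML² = (1/12)(1.26)(1.73)² = 0.3143 kg·m².
I_balls = 2·m·(L/2)² = 2(1.27)(0.8650)² = 1.900 kg·m².
Total I = 2.215 kg·m².
τ = F·(L/2) = (35.2)(0.865) = 30.45 N·m.
α = τ/I = 30.45/2.215 = 13.75 rad/s².

α ≈ 13.7 rad/s²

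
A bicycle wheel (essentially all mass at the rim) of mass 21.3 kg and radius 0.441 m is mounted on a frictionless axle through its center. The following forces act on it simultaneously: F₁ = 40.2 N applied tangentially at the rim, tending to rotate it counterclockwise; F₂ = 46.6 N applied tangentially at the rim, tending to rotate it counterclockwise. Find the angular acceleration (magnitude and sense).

α ≈ 9.24 rad/s², counterclockwise

I = MR² = (21.3)(0.441)² = 4.142 kg·m².
Taking counterclockwise as positive: τ₁ = +(40.2)(0.441) = +17.73 N·m; τ₂ = +(46.6)(0.441) = +20.55 N·m.
Net torque τ = 38.28 N·m.
α = τ/I = 38.28/4.142 = 9.241 rad/s².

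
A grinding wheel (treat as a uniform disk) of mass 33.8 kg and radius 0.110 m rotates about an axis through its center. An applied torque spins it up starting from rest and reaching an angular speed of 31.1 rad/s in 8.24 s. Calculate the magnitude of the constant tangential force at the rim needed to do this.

F ≈ 7.02 N

I = ½MR² = (1/2)(33.8)(0.110)² = 0.2045 kg·m².
α = Δω/Δt = (31.1 − 0)/8.24 = 3.774 rad/s².
The required torque is τ = Iα = (0.2045)(3.774) = 0.7718 N·m.
A tangential force at the rim gives τ = FR, so F = τ/R = 0.7718/0.110 = 7.016 N.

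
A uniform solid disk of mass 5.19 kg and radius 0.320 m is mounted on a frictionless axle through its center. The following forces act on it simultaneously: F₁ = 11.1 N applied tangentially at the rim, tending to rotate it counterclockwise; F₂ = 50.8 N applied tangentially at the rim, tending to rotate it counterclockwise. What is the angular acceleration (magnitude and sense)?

I = ½MR² = (1/2)(5.19)(0.320)² = 0.2657 kg·m².
Taking counterclockwise as positive: τ₁ = +(11.1)(0.320) = +3.552 N·m; τ₂ = +(50.8)(0.320) = +16.26 N·m.
Net torque τ = 19.81 N·m.
α = τ/I = 19.81/0.2657 = 74.54 rad/s².

α ≈ 74.5 rad/s², counterclockwise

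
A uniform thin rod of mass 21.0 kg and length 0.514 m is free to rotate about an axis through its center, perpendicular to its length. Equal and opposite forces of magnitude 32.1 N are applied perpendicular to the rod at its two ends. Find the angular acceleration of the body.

I = (1/12)ML² = (1/12)(21.0)(0.514)² = 0.4623 kg·m².
The couple gives τ = F·(L/2) + F·(L/2) = F L = (32.1)(0.514) = 16.50 N·m.
From τ = Iα: α = 16.50/0.4623 = 35.69 rad/s².

α ≈ 35.7 rad/s²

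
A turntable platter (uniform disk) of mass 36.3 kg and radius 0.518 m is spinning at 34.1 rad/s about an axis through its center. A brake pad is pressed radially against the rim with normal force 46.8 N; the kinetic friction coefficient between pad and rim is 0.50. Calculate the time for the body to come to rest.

I = ½MR² = (1/2)(36.3)(0.518)² = 4.870 kg·m².
Friction force f = μN = (0.50)(46.8) = 23.40 N at the rim; torque magnitude τ = fR = 12.12 N·m, opposing ω.
|α| = τ/I = 12.12/4.870 = 2.489 rad/s² (deceleration).
0 = ω₀ − |α|t ⇒ t = ω₀/|α| = 34.1/2.489 = 13.70 s.

t ≈ 13.7 s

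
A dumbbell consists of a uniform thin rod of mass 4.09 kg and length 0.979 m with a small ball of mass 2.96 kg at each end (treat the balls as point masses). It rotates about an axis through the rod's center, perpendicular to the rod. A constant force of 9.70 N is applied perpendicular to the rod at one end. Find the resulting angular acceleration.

I_rod = (1/12)ML² = (1/12)(4.09)(0.979)² = 0.3267 kg·m².
I_balls = 2·m·(L/2)² = 2(2.96)(0.4895)² = 1.418 kg·m².
Total I = 1.745 kg·m².
τ = F·(L/2) = (9.70)(0.489) = 4.748 N·m.
α = τ/I = 4.748/1.745 = 2.721 rad/s².

α ≈ 2.72 rad/s²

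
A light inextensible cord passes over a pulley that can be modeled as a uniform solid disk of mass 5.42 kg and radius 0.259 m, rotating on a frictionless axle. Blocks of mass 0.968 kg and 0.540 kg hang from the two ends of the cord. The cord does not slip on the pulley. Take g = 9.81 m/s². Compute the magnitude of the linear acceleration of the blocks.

a ≈ 0.995 m/s²

I = ½MR² = (1/2)(5.42)(0.259)² = 0.1818 kg·m².
Heavier block: m₁g − T₁ = m₁a. Lighter block: T₂ − m₂g = m₂a.
Pulley: (T₁ − T₂)R = Iα = I(a/R), so T₁ − T₂ = (I/R²)a = (1/2)M_p a = 2.710·a.
Adding the three: (m₁ − m₂)g = (m₁ + m₂ + 2.710)a, so a = (0.968 − 0.540)(9.81)/(0.968 + 0.540 + 2.710) = 0.9954 m/s².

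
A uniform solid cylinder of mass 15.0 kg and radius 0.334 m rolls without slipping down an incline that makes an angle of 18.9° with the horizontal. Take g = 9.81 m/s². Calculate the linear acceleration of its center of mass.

a ≈ 2.12 m/s²

Translation along the incline: Mg sinθ − f = Ma.
Rotation about the center: fR = Iα with I = ½MR². No-slip gives a = αR, so f = (I/R²)a = (1/2)M a.
Substituting: Mg sinθ = (1 + 0.5000)Ma, so a = g sinθ/(1 + 0.5000) = (9.81) sin 18.9° / 1.500 = 2.118 m/s².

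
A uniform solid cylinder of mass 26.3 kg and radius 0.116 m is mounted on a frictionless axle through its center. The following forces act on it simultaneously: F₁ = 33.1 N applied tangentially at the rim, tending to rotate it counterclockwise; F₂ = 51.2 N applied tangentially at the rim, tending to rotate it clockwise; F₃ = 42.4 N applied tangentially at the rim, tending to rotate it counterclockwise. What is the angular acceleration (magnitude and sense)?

I = ½MR² = (1/2)(26.3)(0.116)² = 0.1769 kg·m².
Taking counterclockwise as positive: τ₁ = +(33.1)(0.116) = +3.840 N·m; τ₂ = −(51.2)(0.116) = −5.939 N·m; τ₃ = +(42.4)(0.116) = +4.918 N·m.
Net torque τ = 2.819 N·m.
α = τ/I = 2.819/0.1769 = 15.93 rad/s².

α ≈ 15.9 rad/s², counterclockwise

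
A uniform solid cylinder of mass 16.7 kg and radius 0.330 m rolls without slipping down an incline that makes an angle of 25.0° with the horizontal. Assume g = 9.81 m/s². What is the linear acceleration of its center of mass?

Translation along the incline: Mg sinθ − f = Ma.
Rotation about the center: fR = Iα with I = ½MR². No-slip gives a = αR, so f = (I/R²)a = (1/2)M a.
Substituting: Mg sinθ = (1 + 0.5000)Ma, so a = g sinθ/(1 + 0.5000) = (9.81) sin 25.0° / 1.500 = 2.764 m/s².

a ≈ 2.76 m/s²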